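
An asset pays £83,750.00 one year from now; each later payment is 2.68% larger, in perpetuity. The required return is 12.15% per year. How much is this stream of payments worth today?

£884,371.70

Periodic rate r = 0.1215 per year.
Growing perpetuity (Gordon): PV = PMT₁ / (r − g) = 83,750 / (r − 0.0268) = £884,371.70.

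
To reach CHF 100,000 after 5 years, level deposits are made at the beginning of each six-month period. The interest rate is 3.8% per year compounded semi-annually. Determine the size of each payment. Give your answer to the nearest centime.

CHF 9,003.42

Level annuity due; solve FV = PMT × [((1+r)^n − 1)/r] × (1+r) for PMT.
Periodic rate r = 0.038/2 per half-year; n is counted in half-years.
With n = 10: PMT = 100,000 / ([((1+r)^n − 1)/r] × (1+r)) = CHF 9,003.42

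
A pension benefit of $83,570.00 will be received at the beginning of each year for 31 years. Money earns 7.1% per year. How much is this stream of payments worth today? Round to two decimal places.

$1,110,260.70

This is an annuity due: 31 payments of $83,570.00 at the beginning of each year.
Periodic rate r = 0.071 per year.
PV = PMT × [(1 − (1+r)^−n)/r] × (1+r) = 83,570 × [1 − (1+r)^−31] / r × (1+r) = $1,110,260.70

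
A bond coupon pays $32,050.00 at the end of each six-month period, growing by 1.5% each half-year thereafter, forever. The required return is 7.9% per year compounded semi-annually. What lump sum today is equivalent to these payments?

$1,308,163.27

Periodic rate r = 0.079/2 per half-year.
Growing perpetuity (Gordon): PV = PMT₁ / (r − g) = 32,050 / (r − 0.015) = $1,308,163.27.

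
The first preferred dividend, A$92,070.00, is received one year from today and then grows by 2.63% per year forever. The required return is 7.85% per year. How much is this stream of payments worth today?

Periodic rate r = 0.0785 per year.
Growing perpetuity (Gordon): PV = PMT₁ / (r − g) = 92,070 / (r − 0.0263) = A$1,763,793.10.

A$1,763,793.10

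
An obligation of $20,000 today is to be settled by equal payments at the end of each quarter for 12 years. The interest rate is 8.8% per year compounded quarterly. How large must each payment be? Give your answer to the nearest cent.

$678.85

Level ordinary annuity; solve PV = PMT × [(1 − (1+r)^−n)/r] for PMT.
Periodic rate r = 0.088/4 per quarter; n is counted in quarters.
With n = 48: PMT = 20,000 / ([(1 − (1+r)^−n)/r]) = $678.85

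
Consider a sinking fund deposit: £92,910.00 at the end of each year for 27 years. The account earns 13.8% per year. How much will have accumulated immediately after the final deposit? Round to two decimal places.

£21,408,029.53

This is an ordinary annuity: 27 deposits of £92,910.00 at the end of each year.
Periodic rate r = 0.138 per year.
FV = PMT × [((1+r)^n − 1)/r] = 92,910 × [(1+r)^27 − 1] / r = £21,408,029.53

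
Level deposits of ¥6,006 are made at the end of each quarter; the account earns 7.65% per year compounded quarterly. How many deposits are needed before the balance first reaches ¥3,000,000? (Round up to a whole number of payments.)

125 payments

Periodic rate r = 0.0765/4 per quarter; n is counted in quarters.
Ordinary annuity FV: 3,000,000 = 6,006 × [((1+r)^n − 1)/r].
(1+r)^n = 1 + 3,000,000 × r / 6,006, so n = ln(1 + 3,000,000·r/6,006) / ln(1+r) = 124.39.
Round up to a whole number of payments: n = 125.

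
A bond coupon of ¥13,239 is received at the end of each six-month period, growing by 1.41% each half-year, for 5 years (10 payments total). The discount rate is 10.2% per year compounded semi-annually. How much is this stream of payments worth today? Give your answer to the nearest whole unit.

¥107,818

Periodic rate r = 0.102/2 per half-year; n is counted in half-years.
Growing ordinary annuity: PV = PMT₁ × [1 − ((1+g)/(1+r))^n] / (r − g) = 13,239 × [1 − ((1+0.0141)/(1+r))^10] / (r − 0.0141) = ¥107,818.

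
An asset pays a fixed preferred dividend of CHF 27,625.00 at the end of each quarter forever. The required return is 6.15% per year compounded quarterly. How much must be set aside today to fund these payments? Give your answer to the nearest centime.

Periodic rate r = 0.0615/4 per quarter.
Level perpetuity: PV = PMT / r = 27,625 / (0.0615/4) = CHF 1,796,747.97.

CHF 1,796,747.97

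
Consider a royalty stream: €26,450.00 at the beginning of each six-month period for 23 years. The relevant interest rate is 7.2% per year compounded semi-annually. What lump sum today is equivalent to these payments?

This is an annuity due: 46 payments of €26,450.00 at the beginning of each six-month period.
Periodic rate r = 0.072/2 per half-year; n is counted in half-years.
PV = PMT × [(1 − (1+r)^−n)/r] × (1+r) = 26,450 × [1 − (1+r)^−46] / r × (1+r) = €611,571.33

€611,571.33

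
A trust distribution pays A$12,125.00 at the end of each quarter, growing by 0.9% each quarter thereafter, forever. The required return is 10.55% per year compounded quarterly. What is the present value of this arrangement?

Periodic rate r = 0.1055/4 per quarter.
Growing perpetuity (Gordon): PV = PMT₁ / (r − g) = 12,125 / (r − 0.009) = A$697,841.73.

A$697,841.73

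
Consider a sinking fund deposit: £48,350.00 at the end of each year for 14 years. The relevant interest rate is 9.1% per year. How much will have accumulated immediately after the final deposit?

This is an ordinary annuity: 14 deposits of £48,350.00 at the end of each year.
Periodic rate r = 0.091 per year.
FV = PMT × [((1+r)^n − 1)/r] = 48,350 × [(1+r)^14 − 1] / r = £1,267,144.68

£1,267,144.68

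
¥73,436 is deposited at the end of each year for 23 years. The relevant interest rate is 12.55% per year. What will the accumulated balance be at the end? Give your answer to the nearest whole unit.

¥8,290,740

This is an ordinary annuity: 23 deposits of ¥73,436 at the end of each year.
Periodic rate r = 0.1255 per year.
FV = PMT × [((1+r)^n − 1)/r] = 73,436 × [(1+r)^23 − 1] / r = ¥8,290,740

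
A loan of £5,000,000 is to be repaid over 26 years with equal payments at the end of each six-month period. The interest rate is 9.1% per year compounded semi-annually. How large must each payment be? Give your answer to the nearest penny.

£252,466.26

Level ordinary annuity; solve PV = PMT × [(1 − (1+r)^−n)/r] for PMT.
Periodic rate r = 0.091/2 per half-year; n is counted in half-years.
With n = 52: PMT = 5,000,000 / ([(1 − (1+r)^−n)/r]) = £252,466.26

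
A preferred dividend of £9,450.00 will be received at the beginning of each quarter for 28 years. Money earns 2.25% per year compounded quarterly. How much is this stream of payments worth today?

This is an annuity due: 112 payments of £9,450.00 at the beginning of each quarter.
Periodic rate r = 0.0225/4 per quarter; n is counted in quarters.
PV = PMT × [(1 − (1+r)^−n)/r] × (1+r) = 9,450 × [1 − (1+r)^−112] / r × (1+r) = £788,073.02

£788,073.02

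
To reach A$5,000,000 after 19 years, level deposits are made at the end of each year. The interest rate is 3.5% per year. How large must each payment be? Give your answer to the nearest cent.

A$189,701.63

Level ordinary annuity; solve FV = PMT × [((1+r)^n − 1)/r] for PMT.
Periodic rate r = 0.035 per year.
With n = 19: PMT = 5,000,000 / ([((1+r)^n − 1)/r]) = A$189,701.63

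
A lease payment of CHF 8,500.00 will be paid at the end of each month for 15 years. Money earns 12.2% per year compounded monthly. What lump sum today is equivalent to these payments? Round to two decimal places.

This is an ordinary annuity: 180 payments of CHF 8,500.00 at the end of each month.
Periodic rate r = 0.122/12 per month; n is counted in months.
PV = PMT × [(1 − (1+r)^−n)/r] = 8,500 × [1 − (1+r)^−180] / r = CHF 700,704.34

CHF 700,704.34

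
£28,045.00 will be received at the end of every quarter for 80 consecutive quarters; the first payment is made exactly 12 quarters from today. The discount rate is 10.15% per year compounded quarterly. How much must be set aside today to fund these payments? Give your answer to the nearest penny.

£725,945.27

Ordinary annuity of 80 payments, first payment at period 12.
Periodic rate r = 0.1015/4 per quarter; n is counted in quarters.
The ordinary-annuity PV formula values the stream one period before the first payment (period 11); discount that back 11 periods:
PV₀ = 28,045 × [1 − (1+r)^−80] / r × (1+r)^−11 = £725,945.27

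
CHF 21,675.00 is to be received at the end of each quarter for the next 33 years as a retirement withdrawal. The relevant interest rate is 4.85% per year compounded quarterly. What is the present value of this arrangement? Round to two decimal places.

This is an ordinary annuity: 132 payments of CHF 21,675.00 at the end of each quarter.
Periodic rate r = 0.0485/4 per quarter; n is counted in quarters.
PV = PMT × [(1 − (1+r)^−n)/r] = 21,675 × [1 − (1+r)^−132] / r = CHF 1,423,404.28

CHF 1,423,404.28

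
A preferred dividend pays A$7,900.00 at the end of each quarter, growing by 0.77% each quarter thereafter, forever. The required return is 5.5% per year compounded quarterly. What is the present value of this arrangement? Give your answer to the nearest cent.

A$1,305,785.12

Periodic rate r = 0.055/4 per quarter.
Growing perpetuity (Gordon): PV = PMT₁ / (r − g) = 7,900 / (r − 0.0077) = A$1,305,785.12.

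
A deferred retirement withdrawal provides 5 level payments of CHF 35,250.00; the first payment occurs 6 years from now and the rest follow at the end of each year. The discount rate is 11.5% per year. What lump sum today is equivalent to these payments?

Ordinary annuity of 5 payments, first payment at period 6.
Periodic rate r = 0.115 per year.
The ordinary-annuity PV formula values the stream one period before the first payment (period 5); discount that back 5 periods:
PV₀ = 35,250 × [1 − (1+r)^−5] / r × (1+r)^−5 = CHF 74,655.72

CHF 74,655.72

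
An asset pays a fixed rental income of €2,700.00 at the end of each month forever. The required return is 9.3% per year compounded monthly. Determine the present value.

€348,387.10

Periodic rate r = 0.093/12 per month.
Level perpetuity: PV = PMT / r = 2,700 / (0.093/12) = €348,387.10.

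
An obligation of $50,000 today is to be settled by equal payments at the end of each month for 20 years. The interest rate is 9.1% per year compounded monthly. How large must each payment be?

Level ordinary annuity; solve PV = PMT × [(1 − (1+r)^−n)/r] for PMT.
Periodic rate r = 0.091/12 per month; n is counted in months.
With n = 240: PMT = 50,000 / ([(1 − (1+r)^−n)/r]) = $453.08

$453.08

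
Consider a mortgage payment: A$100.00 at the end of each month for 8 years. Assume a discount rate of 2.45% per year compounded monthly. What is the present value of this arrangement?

This is an ordinary annuity: 96 payments of A$100.00 at the end of each month.
Periodic rate r = 0.0245/12 per month; n is counted in months.
PV = PMT × [(1 − (1+r)^−n)/r] = 100 × [1 − (1+r)^−96] / r = A$8,709.72

A$8,709.72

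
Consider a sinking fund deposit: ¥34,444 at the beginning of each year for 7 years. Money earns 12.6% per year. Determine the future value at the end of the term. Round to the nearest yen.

¥398,590

This is an annuity due: 7 deposits of ¥34,444 at the beginning of each year.
Periodic rate r = 0.126 per year.
FV = PMT × [((1+r)^n − 1)/r] × (1+r) = 34,444 × [(1+r)^7 − 1] / r × (1+r) = ¥398,590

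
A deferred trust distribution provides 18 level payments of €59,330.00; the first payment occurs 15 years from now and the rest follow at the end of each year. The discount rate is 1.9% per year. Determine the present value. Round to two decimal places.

€689,480.75

Ordinary annuity of 18 payments, first payment at period 15.
Periodic rate r = 0.019 per year.
The ordinary-annuity PV formula values the stream one period before the first payment (period 14); discount that back 14 periods:
PV₀ = 59,330 × [1 − (1+r)^−18] / r × (1+r)^−14 = €689,480.75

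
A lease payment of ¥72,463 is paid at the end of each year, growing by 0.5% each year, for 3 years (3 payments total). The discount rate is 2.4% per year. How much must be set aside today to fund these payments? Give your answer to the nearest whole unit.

¥208,379

Periodic rate r = 0.024 per year.
Growing ordinary annuity: PV = PMT₁ × [1 − ((1+g)/(1+r))^n] / (r − g) = 72,463 × [1 − ((1+0.005)/(1+r))^3] / (r − 0.005) = ¥208,379.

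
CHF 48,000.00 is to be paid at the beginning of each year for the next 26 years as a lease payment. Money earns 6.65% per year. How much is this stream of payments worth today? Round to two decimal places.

CHF 625,460.72

This is an annuity due: 26 payments of CHF 48,000.00 at the beginning of each year.
Periodic rate r = 0.0665 per year.
PV = PMT × [(1 − (1+r)^−n)/r] × (1+r) = 48,000 × [1 − (1+r)^−26] / r × (1+r) = CHF 625,460.72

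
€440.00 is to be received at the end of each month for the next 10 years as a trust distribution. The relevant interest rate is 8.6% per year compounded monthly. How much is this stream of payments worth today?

€35,335.36

This is an ordinary annuity: 120 payments of €440.00 at the end of each month.
Periodic rate r = 0.086/12 per month; n is counted in months.
PV = PMT × [(1 − (1+r)^−n)/r] = 440 × [1 − (1+r)^−120] / r = €35,335.36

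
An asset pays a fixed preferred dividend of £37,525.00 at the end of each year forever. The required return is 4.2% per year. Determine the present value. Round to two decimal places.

£893,452.38

Periodic rate r = 0.042 per year.
Level perpetuity: PV = PMT / r = 37,525 / (0.042) = £893,452.38.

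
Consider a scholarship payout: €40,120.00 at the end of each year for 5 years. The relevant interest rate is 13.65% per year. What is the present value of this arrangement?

This is an ordinary annuity: 5 payments of €40,120.00 at the end of each year.
Periodic rate r = 0.1365 per year.
PV = PMT × [(1 − (1+r)^−n)/r] = 40,120 × [1 − (1+r)^−5] / r = €138,901.79

€138,901.79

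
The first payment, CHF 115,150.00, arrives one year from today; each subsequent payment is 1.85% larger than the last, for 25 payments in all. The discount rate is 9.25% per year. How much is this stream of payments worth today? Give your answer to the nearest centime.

Periodic rate r = 0.0925 per year.
Growing ordinary annuity: PV = PMT₁ × [1 − ((1+g)/(1+r))^n] / (r − g) = 115,150 × [1 − ((1+0.0185)/(1+r))^25] / (r − 0.0185) = CHF 1,286,603.95.

CHF 1,286,603.95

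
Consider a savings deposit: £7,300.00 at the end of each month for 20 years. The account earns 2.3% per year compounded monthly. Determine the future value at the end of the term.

£2,221,904.37

This is an ordinary annuity: 240 deposits of £7,300.00 at the end of each month.
Periodic rate r = 0.023/12 per month; n is counted in months.
FV = PMT × [((1+r)^n − 1)/r] = 7,300 × [(1+r)^240 − 1] / r = £2,221,904.37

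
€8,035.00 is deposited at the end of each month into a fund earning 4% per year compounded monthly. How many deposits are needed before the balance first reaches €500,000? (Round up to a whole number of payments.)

Periodic rate r = 0.04/12 per month; n is counted in months.
Ordinary annuity FV: 500,000 = 8,035 × [((1+r)^n − 1)/r].
(1+r)^n = 1 + 500,000 × r / 8,035, so n = ln(1 + 500,000·r/8,035) / ln(1+r) = 56.64.
Round up to a whole number of payments: n = 57.

57 payments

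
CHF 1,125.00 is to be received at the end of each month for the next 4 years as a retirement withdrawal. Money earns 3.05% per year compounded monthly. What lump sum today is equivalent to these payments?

This is an ordinary annuity: 48 payments of CHF 1,125.00 at the end of each month.
Periodic rate r = 0.0305/12 per month; n is counted in months.
PV = PMT × [(1 − (1+r)^−n)/r] = 1,125 × [1 − (1+r)^−48] / r = CHF 50,775.32

CHF 50,775.32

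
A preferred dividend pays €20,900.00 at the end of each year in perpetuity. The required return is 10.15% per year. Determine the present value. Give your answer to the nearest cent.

Periodic rate r = 0.1015 per year.
Level perpetuity: PV = PMT / r = 20,900 / (0.1015) = €205,911.33.

€205,911.33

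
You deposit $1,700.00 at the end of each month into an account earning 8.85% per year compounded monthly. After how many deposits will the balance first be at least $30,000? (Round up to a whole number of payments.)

Periodic rate r = 0.0885/12 per month; n is counted in months.
Ordinary annuity FV: 30,000 = 1,700 × [((1+r)^n − 1)/r].
(1+r)^n = 1 + 30,000 × r / 1,700, so n = ln(1 + 30,000·r/1,700) / ln(1+r) = 16.65.
Round up to a whole number of payments: n = 17.

17 payments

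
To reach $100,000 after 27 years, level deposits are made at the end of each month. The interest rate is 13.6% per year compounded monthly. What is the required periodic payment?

Level ordinary annuity; solve FV = PMT × [((1+r)^n − 1)/r] for PMT.
Periodic rate r = 0.136/12 per month; n is counted in months.
With n = 324: PMT = 100,000 / ([((1+r)^n − 1)/r]) = $30.20

$30.20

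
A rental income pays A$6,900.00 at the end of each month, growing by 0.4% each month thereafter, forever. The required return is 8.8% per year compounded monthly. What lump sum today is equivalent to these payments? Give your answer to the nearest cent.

Periodic rate r = 0.088/12 per month.
Growing perpetuity (Gordon): PV = PMT₁ / (r − g) = 6,900 / (r − 0.004) = A$2,070,000.00.

A$2,070,000.00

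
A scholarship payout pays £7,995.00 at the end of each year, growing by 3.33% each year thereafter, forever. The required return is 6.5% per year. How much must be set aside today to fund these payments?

Periodic rate r = 0.065 per year.
Growing perpetuity (Gordon): PV = PMT₁ / (r − g) = 7,995 / (r − 0.0333) = £252,208.20.

£252,208.20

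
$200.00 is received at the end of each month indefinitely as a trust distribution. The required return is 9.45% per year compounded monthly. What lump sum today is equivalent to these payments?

$25,396.83

Periodic rate r = 0.0945/12 per month.
Level perpetuity: PV = PMT / r = 200 / (0.0945/12) = $25,396.83.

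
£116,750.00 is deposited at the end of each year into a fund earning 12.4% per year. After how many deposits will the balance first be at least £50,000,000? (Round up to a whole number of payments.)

35 payments

Periodic rate r = 0.124 per year.
Ordinary annuity FV: 50,000,000 = 116,750 × [((1+r)^n − 1)/r].
(1+r)^n = 1 + 50,000,000 × r / 116,750, so n = ln(1 + 50,000,000·r/116,750) / ln(1+r) = 34.14.
Round up to a whole number of payments: n = 35.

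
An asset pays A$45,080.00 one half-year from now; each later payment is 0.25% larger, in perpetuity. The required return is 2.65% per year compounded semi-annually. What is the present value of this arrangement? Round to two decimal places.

Periodic rate r = 0.0265/2 per half-year.
Growing perpetuity (Gordon): PV = PMT₁ / (r − g) = 45,080 / (r − 0.0025) = A$4,193,488.37.

A$4,193,488.37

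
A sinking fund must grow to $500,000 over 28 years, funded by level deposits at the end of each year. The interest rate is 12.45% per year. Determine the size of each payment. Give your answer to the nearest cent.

$2,420.13

Level ordinary annuity; solve FV = PMT × [((1+r)^n − 1)/r] for PMT.
Periodic rate r = 0.1245 per year.
With n = 28: PMT = 500,000 / ([((1+r)^n − 1)/r]) = $2,420.13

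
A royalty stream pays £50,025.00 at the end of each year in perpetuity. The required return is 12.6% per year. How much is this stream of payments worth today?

£397,023.81

Periodic rate r = 0.126 per year.
Level perpetuity: PV = PMT / r = 50,025 / (0.126) = £397,023.81.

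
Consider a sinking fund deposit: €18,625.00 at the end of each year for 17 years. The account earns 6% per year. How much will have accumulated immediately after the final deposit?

€525,464.89

This is an ordinary annuity: 17 deposits of €18,625.00 at the end of each year.
Periodic rate r = 0.06 per year.
FV = PMT × [((1+r)^n − 1)/r] = 18,625 × [(1+r)^17 − 1] / r = €525,464.89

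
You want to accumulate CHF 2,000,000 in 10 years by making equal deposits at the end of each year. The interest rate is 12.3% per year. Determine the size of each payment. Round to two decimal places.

CHF 112,326.18

Level ordinary annuity; solve FV = PMT × [((1+r)^n − 1)/r] for PMT.
Periodic rate r = 0.123 per year.
With n = 10: PMT = 2,000,000 / ([((1+r)^n − 1)/r]) = CHF 112,326.18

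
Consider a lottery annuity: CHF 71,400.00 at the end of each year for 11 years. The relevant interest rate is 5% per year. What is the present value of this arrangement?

This is an ordinary annuity: 11 payments of CHF 71,400.00 at the end of each year.
Periodic rate r = 0.05 per year.
PV = PMT × [(1 − (1+r)^−n)/r] = 71,400 × [1 − (1+r)^−11] / r = CHF 593,077.98

CHF 593,077.98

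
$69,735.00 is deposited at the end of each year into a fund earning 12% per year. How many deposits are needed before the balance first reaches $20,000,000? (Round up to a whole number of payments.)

Periodic rate r = 0.12 per year.
Ordinary annuity FV: 20,000,000 = 69,735 × [((1+r)^n − 1)/r].
(1+r)^n = 1 + 20,000,000 × r / 69,735, so n = ln(1 + 20,000,000·r/69,735) / ln(1+r) = 31.48.
Round up to a whole number of payments: n = 32.

32 payments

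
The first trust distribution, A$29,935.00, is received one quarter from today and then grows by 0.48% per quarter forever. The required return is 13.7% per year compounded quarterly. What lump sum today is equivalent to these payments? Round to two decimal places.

Periodic rate r = 0.137/4 per quarter.
Growing perpetuity (Gordon): PV = PMT₁ / (r − g) = 29,935 / (r − 0.0048) = A$1,016,468.59.

A$1,016,468.59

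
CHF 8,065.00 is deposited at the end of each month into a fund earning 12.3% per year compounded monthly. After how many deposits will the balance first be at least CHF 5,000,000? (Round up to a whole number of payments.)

Periodic rate r = 0.123/12 per month; n is counted in months.
Ordinary annuity FV: 5,000,000 = 8,065 × [((1+r)^n − 1)/r].
(1+r)^n = 1 + 5,000,000 × r / 8,065, so n = ln(1 + 5,000,000·r/8,065) / ln(1+r) = 195.66.
Round up to a whole number of payments: n = 196.

196 payments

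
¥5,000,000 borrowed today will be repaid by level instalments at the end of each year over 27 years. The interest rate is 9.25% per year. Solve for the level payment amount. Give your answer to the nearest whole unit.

¥509,223

Level ordinary annuity; solve PV = PMT × [(1 − (1+r)^−n)/r] for PMT.
Periodic rate r = 0.0925 per year.
With n = 27: PMT = 5,000,000 / ([(1 − (1+r)^−n)/r]) = ¥509,223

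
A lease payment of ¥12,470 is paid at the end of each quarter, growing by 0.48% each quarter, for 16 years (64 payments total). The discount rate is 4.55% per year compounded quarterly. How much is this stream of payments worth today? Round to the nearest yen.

Periodic rate r = 0.0455/4 per quarter; n is counted in quarters.
Growing ordinary annuity: PV = PMT₁ × [1 − ((1+g)/(1+r))^n] / (r − g) = 12,470 × [1 − ((1+0.0048)/(1+r))^64] / (r − 0.0048) = ¥647,225.

¥647,225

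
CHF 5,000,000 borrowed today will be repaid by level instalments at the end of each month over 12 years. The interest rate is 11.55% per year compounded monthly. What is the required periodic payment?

Level ordinary annuity; solve PV = PMT × [(1 − (1+r)^−n)/r] for PMT.
Periodic rate r = 0.1155/12 per month; n is counted in months.
With n = 144: PMT = 5,000,000 / ([(1 − (1+r)^−n)/r]) = CHF 64,315.58

CHF 64,315.58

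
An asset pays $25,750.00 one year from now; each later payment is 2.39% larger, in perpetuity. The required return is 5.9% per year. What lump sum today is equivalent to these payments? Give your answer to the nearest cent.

Periodic rate r = 0.059 per year.
Growing perpetuity (Gordon): PV = PMT₁ / (r − g) = 25,750 / (r − 0.0239) = $733,618.23.

$733,618.23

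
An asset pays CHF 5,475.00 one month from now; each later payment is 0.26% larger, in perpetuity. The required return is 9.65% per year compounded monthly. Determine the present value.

Periodic rate r = 0.0965/12 per month.
Growing perpetuity (Gordon): PV = PMT₁ / (r − g) = 5,475 / (r − 0.0026) = CHF 1,006,125.57.

CHF 1,006,125.57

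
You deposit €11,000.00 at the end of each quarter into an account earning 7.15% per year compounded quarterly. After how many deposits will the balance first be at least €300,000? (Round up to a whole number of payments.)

Periodic rate r = 0.0715/4 per quarter; n is counted in quarters.
Ordinary annuity FV: 300,000 = 11,000 × [((1+r)^n − 1)/r].
(1+r)^n = 1 + 300,000 × r / 11,000, so n = ln(1 + 300,000·r/11,000) / ln(1+r) = 22.41.
Round up to a whole number of payments: n = 23.

23 payments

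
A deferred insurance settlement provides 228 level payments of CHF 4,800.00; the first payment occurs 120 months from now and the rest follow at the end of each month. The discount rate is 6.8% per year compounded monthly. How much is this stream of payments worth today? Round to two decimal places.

CHF 313,173.33

Ordinary annuity of 228 payments, first payment at period 120.
Periodic rate r = 0.068/12 per month; n is counted in months.
The ordinary-annuity PV formula values the stream one period before the first payment (period 119); discount that back 119 periods:
PV₀ = 4,800 × [1 − (1+r)^−228] / r × (1+r)^−119 = CHF 313,173.33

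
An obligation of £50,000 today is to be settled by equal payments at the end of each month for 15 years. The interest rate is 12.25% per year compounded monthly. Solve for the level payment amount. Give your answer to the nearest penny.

Level ordinary annuity; solve PV = PMT × [(1 − (1+r)^−n)/r] for PMT.
Periodic rate r = 0.1225/12 per month; n is counted in months.
With n = 180: PMT = 50,000 / ([(1 − (1+r)^−n)/r]) = £608.15

£608.15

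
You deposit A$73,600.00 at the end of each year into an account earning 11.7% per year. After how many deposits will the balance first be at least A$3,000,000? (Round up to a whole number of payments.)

Periodic rate r = 0.117 per year.
Ordinary annuity FV: 3,000,000 = 73,600 × [((1+r)^n − 1)/r].
(1+r)^n = 1 + 3,000,000 × r / 73,600, so n = ln(1 + 3,000,000·r/73,600) / ln(1+r) = 15.84.
Round up to a whole number of payments: n = 16.

16 payments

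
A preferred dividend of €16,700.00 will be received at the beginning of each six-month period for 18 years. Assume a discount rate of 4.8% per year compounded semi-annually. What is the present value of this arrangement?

This is an annuity due: 36 payments of €16,700.00 at the beginning of each six-month period.
Periodic rate r = 0.048/2 per half-year; n is counted in half-years.
PV = PMT × [(1 − (1+r)^−n)/r] × (1+r) = 16,700 × [1 − (1+r)^−36] / r × (1+r) = €409,139.50

€409,139.50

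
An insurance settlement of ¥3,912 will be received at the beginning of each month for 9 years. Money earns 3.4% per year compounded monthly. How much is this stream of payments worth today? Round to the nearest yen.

¥364,563

This is an annuity due: 108 payments of ¥3,912 at the beginning of each month.
Periodic rate r = 0.034/12 per month; n is counted in months.
PV = PMT × [(1 − (1+r)^−n)/r] × (1+r) = 3,912 × [1 − (1+r)^−108] / r × (1+r) = ¥364,563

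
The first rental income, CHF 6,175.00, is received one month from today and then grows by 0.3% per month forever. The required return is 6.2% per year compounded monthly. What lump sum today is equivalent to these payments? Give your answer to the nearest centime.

CHF 2,850,000.00

Periodic rate r = 0.062/12 per month.
Growing perpetuity (Gordon): PV = PMT₁ / (r − g) = 6,175 / (r − 0.003) = CHF 2,850,000.00.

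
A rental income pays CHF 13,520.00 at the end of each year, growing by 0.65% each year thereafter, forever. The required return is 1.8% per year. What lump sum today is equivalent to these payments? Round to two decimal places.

CHF 1,175,652.17

Periodic rate r = 0.018 per year.
Growing perpetuity (Gordon): PV = PMT₁ / (r − g) = 13,520 / (r − 0.0065) = CHF 1,175,652.17.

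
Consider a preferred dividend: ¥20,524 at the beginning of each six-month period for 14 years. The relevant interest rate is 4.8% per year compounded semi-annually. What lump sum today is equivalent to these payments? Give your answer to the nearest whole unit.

¥424,924

This is an annuity due: 28 payments of ¥20,524 at the beginning of each six-month period.
Periodic rate r = 0.048/2 per half-year; n is counted in half-years.
PV = PMT × [(1 − (1+r)^−n)/r] × (1+r) = 20,524 × [1 − (1+r)^−28] / r × (1+r) = ¥424,924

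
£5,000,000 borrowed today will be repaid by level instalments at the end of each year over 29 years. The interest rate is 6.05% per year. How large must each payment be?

Level ordinary annuity; solve PV = PMT × [(1 − (1+r)^−n)/r] for PMT.
Periodic rate r = 0.0605 per year.
With n = 29: PMT = 5,000,000 / ([(1 − (1+r)^−n)/r]) = £369,826.97

£369,826.97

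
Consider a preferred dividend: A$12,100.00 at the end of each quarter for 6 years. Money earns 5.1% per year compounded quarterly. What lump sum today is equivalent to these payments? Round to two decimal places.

A$248,821.16

This is an ordinary annuity: 24 payments of A$12,100.00 at the end of each quarter.
Periodic rate r = 0.051/4 per quarter; n is counted in quarters.
PV = PMT × [(1 − (1+r)^−n)/r] = 12,100 × [1 − (1+r)^−24] / r = A$248,821.16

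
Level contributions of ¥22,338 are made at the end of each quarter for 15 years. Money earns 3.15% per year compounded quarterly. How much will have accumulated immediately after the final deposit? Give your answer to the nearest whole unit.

¥1,704,874

This is an ordinary annuity: 60 deposits of ¥22,338 at the end of each quarter.
Periodic rate r = 0.0315/4 per quarter; n is counted in quarters.
FV = PMT × [((1+r)^n − 1)/r] = 22,338 × [(1+r)^60 − 1] / r = ¥1,704,874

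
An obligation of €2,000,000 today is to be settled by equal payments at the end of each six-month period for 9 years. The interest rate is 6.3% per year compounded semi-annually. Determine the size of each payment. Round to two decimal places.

€147,267.78

Level ordinary annuity; solve PV = PMT × [(1 − (1+r)^−n)/r] for PMT.
Periodic rate r = 0.063/2 per half-year; n is counted in half-years.
With n = 18: PMT = 2,000,000 / ([(1 − (1+r)^−n)/r]) = €147,267.78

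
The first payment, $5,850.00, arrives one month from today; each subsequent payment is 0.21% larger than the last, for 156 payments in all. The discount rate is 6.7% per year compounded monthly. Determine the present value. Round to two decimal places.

Periodic rate r = 0.067/12 per month; n is counted in months.
Growing ordinary annuity: PV = PMT₁ × [1 − ((1+g)/(1+r))^n] / (r − g) = 5,850 × [1 − ((1+0.0021)/(1+r))^156] / (r − 0.0021) = $702,035.32.

$702,035.32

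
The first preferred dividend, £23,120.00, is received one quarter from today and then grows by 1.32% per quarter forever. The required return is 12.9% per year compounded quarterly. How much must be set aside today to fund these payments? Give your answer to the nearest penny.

£1,213,648.29

Periodic rate r = 0.129/4 per quarter.
Growing perpetuity (Gordon): PV = PMT₁ / (r − g) = 23,120 / (r − 0.0132) = £1,213,648.29.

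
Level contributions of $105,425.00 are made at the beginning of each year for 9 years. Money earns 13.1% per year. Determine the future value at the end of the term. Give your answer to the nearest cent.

$1,845,925.54

This is an annuity due: 9 deposits of $105,425.00 at the beginning of each year.
Periodic rate r = 0.131 per year.
FV = PMT × [((1+r)^n − 1)/r] × (1+r) = 105,425 × [(1+r)^9 − 1] / r × (1+r) = $1,845,925.54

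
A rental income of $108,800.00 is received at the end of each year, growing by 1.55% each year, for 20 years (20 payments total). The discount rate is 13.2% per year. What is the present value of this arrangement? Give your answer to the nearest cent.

Periodic rate r = 0.132 per year.
Growing ordinary annuity: PV = PMT₁ × [1 − ((1+g)/(1+r))^n] / (r − g) = 108,800 × [1 − ((1+0.0155)/(1+r))^20] / (r − 0.0155) = $827,497.90.

$827,497.90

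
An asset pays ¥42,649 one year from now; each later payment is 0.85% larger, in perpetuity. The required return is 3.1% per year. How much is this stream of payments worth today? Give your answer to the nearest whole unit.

Periodic rate r = 0.031 per year.
Growing perpetuity (Gordon): PV = PMT₁ / (r − g) = 42,649 / (r − 0.0085) = ¥1,895,511.

¥1,895,511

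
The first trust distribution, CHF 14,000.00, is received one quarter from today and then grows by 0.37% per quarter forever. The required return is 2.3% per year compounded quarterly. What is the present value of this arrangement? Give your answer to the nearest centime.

Periodic rate r = 0.023/4 per quarter.
Growing perpetuity (Gordon): PV = PMT₁ / (r − g) = 14,000 / (r − 0.0037) = CHF 6,829,268.29.

CHF 6,829,268.29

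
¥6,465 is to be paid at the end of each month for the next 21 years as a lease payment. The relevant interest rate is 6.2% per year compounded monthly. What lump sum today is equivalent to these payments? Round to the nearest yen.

¥909,813

This is an ordinary annuity: 252 payments of ¥6,465 at the end of each month.
Periodic rate r = 0.062/12 per month; n is counted in months.
PV = PMT × [(1 − (1+r)^−n)/r] = 6,465 × [1 − (1+r)^−252] / r = ¥909,813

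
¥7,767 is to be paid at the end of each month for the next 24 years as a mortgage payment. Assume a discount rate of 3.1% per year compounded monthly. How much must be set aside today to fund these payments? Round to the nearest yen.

¥1,576,454

This is an ordinary annuity: 288 payments of ¥7,767 at the end of each month.
Periodic rate r = 0.031/12 per month; n is counted in months.
PV = PMT × [(1 − (1+r)^−n)/r] = 7,767 × [1 − (1+r)^−288] / r = ¥1,576,454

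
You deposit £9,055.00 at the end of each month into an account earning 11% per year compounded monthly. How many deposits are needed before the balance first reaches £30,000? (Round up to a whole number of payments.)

Periodic rate r = 0.11/12 per month; n is counted in months.
Ordinary annuity FV: 30,000 = 9,055 × [((1+r)^n − 1)/r].
(1+r)^n = 1 + 30,000 × r / 9,055, so n = ln(1 + 30,000·r/9,055) / ln(1+r) = 3.28.
Round up to a whole number of payments: n = 4.

4 payments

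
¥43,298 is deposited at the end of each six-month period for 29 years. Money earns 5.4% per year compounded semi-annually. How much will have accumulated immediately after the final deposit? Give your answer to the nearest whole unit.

¥5,915,885

This is an ordinary annuity: 58 deposits of ¥43,298 at the end of each six-month period.
Periodic rate r = 0.054/2 per half-year; n is counted in half-years.
FV = PMT × [((1+r)^n − 1)/r] = 43,298 × [(1+r)^58 − 1] / r = ¥5,915,885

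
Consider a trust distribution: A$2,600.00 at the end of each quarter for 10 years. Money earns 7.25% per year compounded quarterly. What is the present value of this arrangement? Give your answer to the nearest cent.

This is an ordinary annuity: 40 payments of A$2,600.00 at the end of each quarter.
Periodic rate r = 0.0725/4 per quarter; n is counted in quarters.
PV = PMT × [(1 − (1+r)^−n)/r] = 2,600 × [1 − (1+r)^−40] / r = A$73,520.25

A$73,520.25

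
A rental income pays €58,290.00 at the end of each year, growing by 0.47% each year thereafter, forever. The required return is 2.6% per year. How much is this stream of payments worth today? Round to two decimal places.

€2,736,619.72

Periodic rate r = 0.026 per year.
Growing perpetuity (Gordon): PV = PMT₁ / (r − g) = 58,290 / (r − 0.0047) = €2,736,619.72.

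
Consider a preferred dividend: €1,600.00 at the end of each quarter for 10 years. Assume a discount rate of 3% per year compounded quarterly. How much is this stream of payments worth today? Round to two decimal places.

€55,115.10

This is an ordinary annuity: 40 payments of €1,600.00 at the end of each quarter.
Periodic rate r = 0.03/4 per quarter; n is counted in quarters.
PV = PMT × [(1 − (1+r)^−n)/r] = 1,600 × [1 − (1+r)^−40] / r = €55,115.10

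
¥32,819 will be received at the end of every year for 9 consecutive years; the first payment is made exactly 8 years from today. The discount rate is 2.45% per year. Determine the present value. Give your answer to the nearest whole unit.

Ordinary annuity of 9 payments, first payment at period 8.
Periodic rate r = 0.0245 per year.
The ordinary-annuity PV formula values the stream one period before the first payment (period 7); discount that back 7 periods:
PV₀ = 32,819 × [1 − (1+r)^−9] / r × (1+r)^−7 = ¥221,346

¥221,346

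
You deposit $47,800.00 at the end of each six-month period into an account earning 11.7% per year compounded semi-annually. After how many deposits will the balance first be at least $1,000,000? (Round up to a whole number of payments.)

Periodic rate r = 0.117/2 per half-year; n is counted in half-years.
Ordinary annuity FV: 1,000,000 = 47,800 × [((1+r)^n − 1)/r].
(1+r)^n = 1 + 1,000,000 × r / 47,800, so n = ln(1 + 1,000,000·r/47,800) / ln(1+r) = 14.06.
Round up to a whole number of payments: n = 15.

15 payments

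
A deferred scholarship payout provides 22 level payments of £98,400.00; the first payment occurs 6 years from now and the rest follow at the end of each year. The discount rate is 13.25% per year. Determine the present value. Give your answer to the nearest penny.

£372,839.10

Ordinary annuity of 22 payments, first payment at period 6.
Periodic rate r = 0.1325 per year.
The ordinary-annuity PV formula values the stream one period before the first payment (period 5); discount that back 5 periods:
PV₀ = 98,400 × [1 − (1+r)^−22] / r × (1+r)^−5 = £372,839.10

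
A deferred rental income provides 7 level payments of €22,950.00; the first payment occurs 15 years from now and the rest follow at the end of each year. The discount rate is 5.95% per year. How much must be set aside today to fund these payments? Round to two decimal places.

Ordinary annuity of 7 payments, first payment at period 15.
Periodic rate r = 0.0595 per year.
The ordinary-annuity PV formula values the stream one period before the first payment (period 14); discount that back 14 periods:
PV₀ = 22,950 × [1 − (1+r)^−7] / r × (1+r)^−14 = €57,142.72

€57,142.72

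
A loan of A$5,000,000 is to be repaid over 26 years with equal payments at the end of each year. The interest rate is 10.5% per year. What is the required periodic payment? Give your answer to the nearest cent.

A$567,305.60

Level ordinary annuity; solve PV = PMT × [(1 − (1+r)^−n)/r] for PMT.
Periodic rate r = 0.105 per year.
With n = 26: PMT = 5,000,000 / ([(1 − (1+r)^−n)/r]) = A$567,305.60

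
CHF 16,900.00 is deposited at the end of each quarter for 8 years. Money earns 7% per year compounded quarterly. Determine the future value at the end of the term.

This is an ordinary annuity: 32 deposits of CHF 16,900.00 at the end of each quarter.
Periodic rate r = 0.07/4 per quarter; n is counted in quarters.
FV = PMT × [((1+r)^n − 1)/r] = 16,900 × [(1+r)^32 − 1] / r = CHF 716,766.17

CHF 716,766.17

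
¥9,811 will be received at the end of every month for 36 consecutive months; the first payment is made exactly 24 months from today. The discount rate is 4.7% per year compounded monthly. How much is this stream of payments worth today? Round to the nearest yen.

¥300,553

Ordinary annuity of 36 payments, first payment at period 24.
Periodic rate r = 0.047/12 per month; n is counted in months.
The ordinary-annuity PV formula values the stream one period before the first payment (period 23); discount that back 23 periods:
PV₀ = 9,811 × [1 − (1+r)^−36] / r × (1+r)^−23 = ¥300,553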